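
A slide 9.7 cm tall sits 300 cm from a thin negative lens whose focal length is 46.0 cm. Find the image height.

For a negative lens, f = -46.0 cm.
1/d_i = 1/f − 1/d_o = 1/(-46.00) − 1/(300) = -0.02507, so d_i = -39.88 cm.
m = −d_i/d_o = +0.1329.
|h_i| = |m|·h_o = 0.1329 × 9.7 = 1.29 cm. The image is virtual, upright and reduced, on the same side as the object.

1.29 cm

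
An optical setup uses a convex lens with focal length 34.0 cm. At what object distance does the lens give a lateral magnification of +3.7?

m = −d_i/d_o ⇒ d_i = −m·d_o.
1/f = 1/d_o + 1/d_i = 1/d_o − 1/(m·d_o) = (1 − 1/m)/d_o, so d_o = f(1 − 1/m) = (34.00)(1 − 1/(+3.7)) = 24.8 cm.

24.8 cm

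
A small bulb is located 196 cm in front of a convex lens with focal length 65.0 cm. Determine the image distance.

Lens equation: 1/v = 1/f − 1/u = 1/(65.00) − 1/(196) = 0.01538 − 0.005102 = 0.01028, so v = 97.3 cm.
The image is real, inverted and reduced, on the far side of the lens.

97.3 cm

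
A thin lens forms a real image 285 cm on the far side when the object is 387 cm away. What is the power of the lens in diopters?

P = +0.609 D

d_i = +285 cm.
1/f = 1/d_o + 1/d_i = 1/(387) + 1/(285) = 0.006093 cm⁻¹.
f = 164.1 cm = 1.641 m, so P = 1/f = +0.609 D.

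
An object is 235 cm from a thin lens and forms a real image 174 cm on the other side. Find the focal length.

Real image ⇒ d_i = +174 cm.
1/f = 1/d_o + 1/d_i = 1/(235) + 1/(174) = 0.01000, so f = 100.0 cm.
Since f is positive, the thin lens is converging.

f = 100.0 cm (converging)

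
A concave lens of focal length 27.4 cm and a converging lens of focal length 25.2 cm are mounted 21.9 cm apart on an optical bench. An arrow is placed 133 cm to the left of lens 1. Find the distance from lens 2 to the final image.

Lens 1 is diverging, so f₁ = −27.4 cm.
Lens 1: 1/d_i1 = 1/f₁ − 1/d_o1 = 1/(-27.4) − 1/(133) = -0.04402, so d_i1 = -22.72 cm.
The intermediate image is 22.72 cm to the left of lens 1 (virtual), which is 21.9 − (-22.72) = 44.62 cm to the left of lens 2, so d_o2 = +44.62 cm.
Lens 2: 1/d_i2 = 1/f₂ − 1/d_o2 = 1/(25.2) − 1/(44.62) = 0.01727, so d_i2 = 57.9 cm.
The final image is real, 57.9 cm to the right of lens 2 (overall magnification ≈ -0.22).

57.9 cm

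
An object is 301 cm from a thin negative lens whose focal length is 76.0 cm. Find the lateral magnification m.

For a negative lens, f = -76.0 cm.
1/d_i = 1/f − 1/d_o = 1/(-76.00) − 1/(301) = -0.01648, so d_i = -60.68 cm.
m = −d_i/d_o = −(-60.68)/(301) = +0.202.
The image is virtual, upright and reduced, on the same side as the object.

m = +0.202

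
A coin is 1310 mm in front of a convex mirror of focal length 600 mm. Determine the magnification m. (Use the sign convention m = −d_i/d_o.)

m = +0.314

For a convex mirror, f = -600 mm.
1/d_i = 1/f − 1/d_o = 1/(-600.0) − 1/(1310) = -0.002430, so d_i = -411.5 mm.
m = −d_i/d_o = −(-411.5)/(1310) = +0.314.
The image is virtual, upright and reduced, behind the mirror.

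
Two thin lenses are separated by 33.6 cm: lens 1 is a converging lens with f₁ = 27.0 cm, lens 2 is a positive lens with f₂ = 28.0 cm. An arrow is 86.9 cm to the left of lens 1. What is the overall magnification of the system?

Lens 1: 1/d_i1 = 1/(27.0) − 1/(86.9) = 0.02553, so d_i1 = 39.17 cm; m₁ = −d_i1/d_o1 = -0.4507.
d_o2 = 33.6 − (39.17) = -5.570 cm (virtual object).
Lens 2: 1/d_i2 = 1/(28.0) − 1/(-5.570) = 0.2152, so d_i2 = 4.646 cm; m₂ = −d_i2/d_o2 = +0.8341.
m = m₁·m₂ = (-0.4507)(+0.8341) = -0.376.

m = -0.376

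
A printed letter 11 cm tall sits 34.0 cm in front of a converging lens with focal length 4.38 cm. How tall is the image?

1/d_i = 1/f − 1/d_o = 1/(4.380) − 1/(34.0) = 0.1989, so d_i = 5.028 cm.
m = −d_i/d_o = -0.1479.
|h_i| = |m|·h_o = 0.1479 × 11 = 1.63 cm. The image is real, inverted and reduced, on the far side of the lens.

1.63 cm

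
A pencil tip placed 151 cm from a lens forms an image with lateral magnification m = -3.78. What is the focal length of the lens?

f = 119 cm (converging)

m = −d_i/d_o ⇒ d_i = −m·d_o = −(-3.78)·(151) = 570.8 cm.
1/f = 1/d_o + 1/d_i = 1/(151) + 1/(570.8) = 0.008374, so f = 119 cm.
Since f is positive, the lens is converging.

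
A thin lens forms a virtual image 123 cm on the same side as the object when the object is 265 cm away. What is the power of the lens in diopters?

P = -0.436 D

Virtual image ⇒ d_i = −123 cm.
1/f = 1/d_o + 1/d_i = 1/(265) + 1/(-123) = -0.004356 cm⁻¹.
f = -229.5 cm = -2.295 m, so P = 1/f = -0.436 D.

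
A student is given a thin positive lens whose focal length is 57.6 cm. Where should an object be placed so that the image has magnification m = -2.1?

85.0 cm

m = −d_i/d_o ⇒ d_i = −m·d_o.
1/f = 1/d_o + 1/d_i = 1/d_o − 1/(m·d_o) = (1 − 1/m)/d_o, so d_o = f(1 − 1/m) = (57.60)(1 − 1/(-2.1)) = 85.0 cm.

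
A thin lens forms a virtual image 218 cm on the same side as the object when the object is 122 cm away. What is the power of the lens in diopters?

P = +0.361 D

Virtual image ⇒ d_i = −218 cm.
1/f = 1/d_o + 1/d_i = 1/(122) + 1/(-218) = 0.003610 cm⁻¹.
f = 277.0 cm = 2.770 m, so P = 1/f = +0.361 D.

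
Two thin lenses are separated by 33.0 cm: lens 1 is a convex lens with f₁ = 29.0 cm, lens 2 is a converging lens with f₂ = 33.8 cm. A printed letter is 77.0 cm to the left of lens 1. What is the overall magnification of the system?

Lens 1: 1/d_i1 = 1/(29.0) − 1/(77.0) = 0.02150, so d_i1 = 46.52 cm; m₁ = −d_i1/d_o1 = -0.6042.
d_o2 = 33.0 − (46.52) = -13.52 cm (virtual object).
Lens 2: 1/d_i2 = 1/(33.8) − 1/(-13.52) = 0.1036, so d_i2 = 9.657 cm; m₂ = −d_i2/d_o2 = +0.7143.
m = m₁·m₂ = (-0.6042)(+0.7143) = -0.432.

m = -0.432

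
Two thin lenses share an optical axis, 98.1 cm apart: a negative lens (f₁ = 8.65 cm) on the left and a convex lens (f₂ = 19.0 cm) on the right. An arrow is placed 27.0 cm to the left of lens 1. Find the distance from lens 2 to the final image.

Lens 1 is diverging, so f₁ = −8.65 cm.
Lens 1: 1/d_i1 = 1/f₁ − 1/d_o1 = 1/(-8.65) − 1/(27.0) = -0.1526, so d_i1 = -6.551 cm.
The intermediate image is 6.551 cm to the left of lens 1 (virtual), which is 98.1 − (-6.551) = 104.7 cm to the left of lens 2, so d_o2 = +104.7 cm.
Lens 2: 1/d_i2 = 1/f₂ − 1/d_o2 = 1/(19.0) − 1/(104.7) = 0.04308, so d_i2 = 23.2 cm.
The final image is real, 23.2 cm to the right of lens 2 (overall magnification ≈ -0.054).

23.2 cm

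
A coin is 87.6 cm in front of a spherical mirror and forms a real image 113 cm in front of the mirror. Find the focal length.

f = 49.3 cm (concave)

Real image ⇒ d_i = +113 cm.
1/f = 1/d_o + 1/d_i = 1/(87.6) + 1/(113) = 0.02027, so f = 49.3 cm.
Since f is positive, the spherical mirror is concave.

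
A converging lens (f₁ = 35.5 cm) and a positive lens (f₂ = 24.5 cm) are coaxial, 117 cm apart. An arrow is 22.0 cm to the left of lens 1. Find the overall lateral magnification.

Lens 1: 1/d_i1 = 1/(35.5) − 1/(22.0) = -0.01729, so d_i1 = -57.85 cm; m₁ = −d_i1/d_o1 = +2.630.
d_o2 = 117 − (-57.85) = 174.8 cm.
Lens 2: 1/d_i2 = 1/(24.5) − 1/(174.8) = 0.03510, so d_i2 = 28.49 cm; m₂ = −d_i2/d_o2 = -0.1630.
m = m₁·m₂ = (+2.630)(-0.1630) = -0.429.

m = -0.429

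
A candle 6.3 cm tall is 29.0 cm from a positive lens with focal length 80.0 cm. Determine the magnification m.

1/d_i = 1/f − 1/d_o = 1/(80.00) − 1/(29.0) = -0.02198, so d_i = -45.49 cm.
m = −d_i/d_o = −(-45.49)/(29.0) = +1.57.
The image is virtual, upright and enlarged, on the same side as the object.

m = +1.57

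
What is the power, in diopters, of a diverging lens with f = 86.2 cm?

For a diverging lens, f = −86.2 cm.
f = -86.2 cm = -0.862 m.
P = 1/f = 1/(-0.862 m) = -1.16 D.

P = -1.16 D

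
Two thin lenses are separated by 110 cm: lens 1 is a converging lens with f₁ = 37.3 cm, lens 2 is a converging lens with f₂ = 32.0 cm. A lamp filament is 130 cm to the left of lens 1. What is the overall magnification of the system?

Lens 1: 1/d_i1 = 1/(37.3) − 1/(130) = 0.01912, so d_i1 = 52.31 cm; m₁ = −d_i1/d_o1 = -0.4024.
d_o2 = 110 − (52.31) = 57.69 cm.
Lens 2: 1/d_i2 = 1/(32.0) − 1/(57.69) = 0.01392, so d_i2 = 71.86 cm; m₂ = −d_i2/d_o2 = -1.246.
m = m₁·m₂ = (-0.4024)(-1.246) = +0.501.

m = +0.501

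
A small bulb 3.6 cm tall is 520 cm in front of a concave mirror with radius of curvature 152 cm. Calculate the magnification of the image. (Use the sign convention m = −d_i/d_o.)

f = R/2 = 152/2 = 76.00 cm.
1/d_i = 1/f − 1/d_o = 1/(76.00) − 1/(520) = 0.01123, so d_i = 89.01 cm.
m = −d_i/d_o = −(89.01)/(520) = -0.171.
The image is real, inverted and reduced, in front of the mirror.

m = -0.171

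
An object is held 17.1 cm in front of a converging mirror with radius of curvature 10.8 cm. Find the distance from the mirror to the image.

f = R/2 = 10.8/2 = 5.400 cm.
Mirror equation: 1/q = 1/f − 1/p = 1/(5.400) − 1/(17.1) = 0.1852 − 0.05848 = 0.1267, so q = 7.89 cm.
The image is real, inverted and reduced, in front of the mirror.

7.89 cm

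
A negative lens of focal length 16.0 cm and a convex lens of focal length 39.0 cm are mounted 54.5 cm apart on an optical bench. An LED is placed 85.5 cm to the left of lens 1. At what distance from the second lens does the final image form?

Lens 1 is diverging, so f₁ = −16.0 cm.
Lens 1: 1/d_i1 = 1/f₁ − 1/d_o1 = 1/(-16.0) − 1/(85.5) = -0.07420, so d_i1 = -13.48 cm.
The intermediate image is 13.48 cm to the left of lens 1 (virtual), which is 54.5 − (-13.48) = 67.98 cm to the left of lens 2, so d_o2 = +67.98 cm.
Lens 2: 1/d_i2 = 1/f₂ − 1/d_o2 = 1/(39.0) − 1/(67.98) = 0.01093, so d_i2 = 91.5 cm.
The final image is real, 91.5 cm to the right of lens 2 (overall magnification ≈ -0.21).

91.5 cm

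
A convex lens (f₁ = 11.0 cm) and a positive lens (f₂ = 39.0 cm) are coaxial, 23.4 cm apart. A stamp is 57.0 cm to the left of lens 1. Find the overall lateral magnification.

m = -0.319

Lens 1: 1/d_i1 = 1/(11.0) − 1/(57.0) = 0.07337, so d_i1 = 13.63 cm; m₁ = −d_i1/d_o1 = -0.2391.
d_o2 = 23.4 − (13.63) = 9.770 cm.
Lens 2: 1/d_i2 = 1/(39.0) − 1/(9.770) = -0.07671, so d_i2 = -13.04 cm; m₂ = −d_i2/d_o2 = +1.334.
m = m₁·m₂ = (-0.2391)(+1.334) = -0.319.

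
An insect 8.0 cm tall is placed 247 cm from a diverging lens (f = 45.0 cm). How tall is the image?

1.23 cm

For a diverging lens, f = -45.0 cm.
1/d_i = 1/f − 1/d_o = 1/(-45.00) − 1/(247) = -0.02627, so d_i = -38.07 cm.
m = −d_i/d_o = +0.1541.
|h_i| = |m|·h_o = 0.1541 × 8.0 = 1.23 cm. The image is virtual, upright and reduced, on the same side as the object.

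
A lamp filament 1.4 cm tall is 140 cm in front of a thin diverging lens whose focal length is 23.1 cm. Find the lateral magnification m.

For a diverging lens, f = -23.1 cm.
1/d_i = 1/f − 1/d_o = 1/(-23.10) − 1/(140) = -0.05043, so d_i = -19.83 cm.
m = −d_i/d_o = −(-19.83)/(140) = +0.142.
The image is virtual, upright and reduced, on the same side as the object.

m = +0.142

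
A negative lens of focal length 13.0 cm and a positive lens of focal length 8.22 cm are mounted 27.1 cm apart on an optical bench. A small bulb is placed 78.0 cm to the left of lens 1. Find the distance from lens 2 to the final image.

10.5 cm

Lens 1 is diverging, so f₁ = −13.0 cm.
Lens 1: 1/d_i1 = 1/f₁ − 1/d_o1 = 1/(-13.0) − 1/(78.0) = -0.08974, so d_i1 = -11.14 cm.
The intermediate image is 11.14 cm to the left of lens 1 (virtual), which is 27.1 − (-11.14) = 38.24 cm to the left of lens 2, so d_o2 = +38.24 cm.
Lens 2: 1/d_i2 = 1/f₂ − 1/d_o2 = 1/(8.22) − 1/(38.24) = 0.09550, so d_i2 = 10.5 cm.
The final image is real, 10.5 cm to the right of lens 2 (overall magnification ≈ -0.039).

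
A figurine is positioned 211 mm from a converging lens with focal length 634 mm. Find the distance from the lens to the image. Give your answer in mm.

Lens equation: 1/q = 1/f − 1/p = 1/(634.0) − 1/(211) = 0.001577 − 0.004739 = -0.003162, so q = -316 mm.
The image is virtual, upright and enlarged, on the same side as the object.

316 mm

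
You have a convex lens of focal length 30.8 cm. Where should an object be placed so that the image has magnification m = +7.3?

m = −d_i/d_o ⇒ d_i = −m·d_o.
1/f = 1/d_o + 1/d_i = 1/d_o − 1/(m·d_o) = (1 − 1/m)/d_o, so d_o = f(1 − 1/m) = (30.80)(1 − 1/(+7.3)) = 26.6 cm.

26.6 cm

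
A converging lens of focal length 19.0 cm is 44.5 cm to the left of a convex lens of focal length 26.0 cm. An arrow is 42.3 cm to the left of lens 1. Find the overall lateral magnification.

Lens 1: 1/d_i1 = 1/(19.0) − 1/(42.3) = 0.02899, so d_i1 = 34.49 cm; m₁ = −d_i1/d_o1 = -0.8154.
d_o2 = 44.5 − (34.49) = 10.01 cm.
Lens 2: 1/d_i2 = 1/(26.0) − 1/(10.01) = -0.06144, so d_i2 = -16.28 cm; m₂ = −d_i2/d_o2 = +1.626.
m = m₁·m₂ = (-0.8154)(+1.626) = -1.33.

m = -1.33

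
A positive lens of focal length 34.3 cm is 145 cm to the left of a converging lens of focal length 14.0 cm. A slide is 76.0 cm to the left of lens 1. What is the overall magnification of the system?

m = +0.168

Lens 1: 1/d_i1 = 1/(34.3) − 1/(76.0) = 0.01600, so d_i1 = 62.51 cm; m₁ = −d_i1/d_o1 = -0.8225.
d_o2 = 145 − (62.51) = 82.49 cm.
Lens 2: 1/d_i2 = 1/(14.0) − 1/(82.49) = 0.05931, so d_i2 = 16.86 cm; m₂ = −d_i2/d_o2 = -0.2044.
m = m₁·m₂ = (-0.8225)(-0.2044) = +0.168.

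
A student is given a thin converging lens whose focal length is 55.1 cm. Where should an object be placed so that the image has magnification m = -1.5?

m = −d_i/d_o ⇒ d_i = −m·d_o.
1/f = 1/d_o + 1/d_i = 1/d_o − 1/(m·d_o) = (1 − 1/m)/d_o, so d_o = f(1 − 1/m) = (55.10)(1 − 1/(-1.5)) = 91.8 cm.

91.8 cm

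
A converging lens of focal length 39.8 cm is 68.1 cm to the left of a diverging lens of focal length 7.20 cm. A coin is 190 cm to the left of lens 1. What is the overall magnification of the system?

m = -0.0765

Lens 1: 1/d_i1 = 1/(39.8) − 1/(190) = 0.01986, so d_i1 = 50.35 cm; m₁ = −d_i1/d_o1 = -0.2650.
d_o2 = 68.1 − (50.35) = 17.75 cm.
f₂ = −7.20 cm (diverging).
Lens 2: 1/d_i2 = 1/(-7.20) − 1/(17.75) = -0.1952, so d_i2 = -5.122 cm; m₂ = −d_i2/d_o2 = +0.2886.
m = m₁·m₂ = (-0.2650)(+0.2886) = -0.0765.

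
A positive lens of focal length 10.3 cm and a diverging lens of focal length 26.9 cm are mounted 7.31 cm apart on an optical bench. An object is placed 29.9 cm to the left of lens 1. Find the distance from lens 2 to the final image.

12.2 cm

Lens 1: 1/d_i1 = 1/f₁ − 1/d_o1 = 1/(10.3) − 1/(29.9) = 0.06364, so d_i1 = 15.71 cm.
The intermediate image is 15.71 cm to the right of lens 1, which lies 8.400 cm to the right of lens 2 — a virtual object — so d_o2 = −8.400 cm.
Lens 2 is diverging, so f₂ = −26.9 cm.
Lens 2: 1/d_i2 = 1/f₂ − 1/d_o2 = 1/(-26.9) − 1/(-8.400) = 0.08187, so d_i2 = 12.2 cm.
The final image is real, 12.2 cm to the right of lens 2 (overall magnification ≈ -0.76).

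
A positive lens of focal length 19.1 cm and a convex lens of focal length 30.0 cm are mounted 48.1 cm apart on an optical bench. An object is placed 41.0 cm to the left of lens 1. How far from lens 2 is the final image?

Lens 1: 1/d_i1 = 1/f₁ − 1/d_o1 = 1/(19.1) − 1/(41.0) = 0.02797, so d_i1 = 35.76 cm.
The intermediate image is 35.76 cm to the right of lens 1, which is 48.1 − (35.76) = 12.34 cm to the left of lens 2, so d_o2 = +12.34 cm.
Lens 2: 1/d_i2 = 1/f₂ − 1/d_o2 = 1/(30.0) − 1/(12.34) = -0.04770, so d_i2 = -21.0 cm.
The final image is virtual, 21.0 cm to the left of lens 2 (overall magnification ≈ -1.5).

21.0 cm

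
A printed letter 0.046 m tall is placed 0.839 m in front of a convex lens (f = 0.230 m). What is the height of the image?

0.0174 m

1/d_i = 1/f − 1/d_o = 1/(0.2300) − 1/(0.839) = 3.156, so d_i = 0.3169 m.
m = −d_i/d_o = -0.3777.
|h_i| = |m|·h_o = 0.3777 × 0.046 = 0.0174 m. The image is real, inverted and reduced, on the far side of the lens.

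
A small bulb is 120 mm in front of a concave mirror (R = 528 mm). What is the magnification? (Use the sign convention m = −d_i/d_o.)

f = R/2 = 528/2 = 264.0 mm.
1/d_i = 1/f − 1/d_o = 1/(264.0) − 1/(120) = -0.004545, so d_i = -220.0 mm.
m = −d_i/d_o = −(-220.0)/(120) = +1.83.
The image is virtual, upright and enlarged, behind the mirror.

m = +1.83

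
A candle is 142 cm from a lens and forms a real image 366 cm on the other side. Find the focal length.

Real image ⇒ d_i = +366 cm.
1/f = 1/d_o + 1/d_i = 1/(142) + 1/(366) = 0.009774, so f = 102 cm.
Since f is positive, the lens is converging.

f = 102 cm (converging)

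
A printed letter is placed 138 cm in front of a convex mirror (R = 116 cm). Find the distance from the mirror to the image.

f = R/2 = 116/2 = 58.00 cm; for a convex mirror, f = -58.00 cm.
Mirror equation: 1/v = 1/f − 1/u = 1/(-58.00) − 1/(138) = -0.01724 − 0.007246 = -0.02449, so v = -40.8 cm.
The image is virtual, upright and reduced, behind the mirror.

40.8 cm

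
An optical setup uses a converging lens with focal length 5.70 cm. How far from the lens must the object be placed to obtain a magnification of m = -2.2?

m = −d_i/d_o ⇒ d_i = −m·d_o.
1/f = 1/d_o + 1/d_i = 1/d_o − 1/(m·d_o) = (1 − 1/m)/d_o, so d_o = f(1 − 1/m) = (5.700)(1 − 1/(-2.2)) = 8.29 cm.

8.29 cm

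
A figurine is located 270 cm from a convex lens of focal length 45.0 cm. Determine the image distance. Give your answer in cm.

54.0 cm

Thin-lens equation: 1/d_i = 1/f − 1/d_o = 1/(45.00) − 1/(270) = 0.02222 − 0.003704 = 0.01852, so d_i = 54.0 cm.
The image is real, inverted and reduced, on the far side of the lens.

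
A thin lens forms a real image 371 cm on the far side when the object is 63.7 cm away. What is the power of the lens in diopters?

d_i = +371 cm.
1/f = 1/d_o + 1/d_i = 1/(63.7) + 1/(371) = 0.01839 cm⁻¹.
f = 54.37 cm = 0.5437 m, so P = 1/f = +1.84 D.

P = +1.84 D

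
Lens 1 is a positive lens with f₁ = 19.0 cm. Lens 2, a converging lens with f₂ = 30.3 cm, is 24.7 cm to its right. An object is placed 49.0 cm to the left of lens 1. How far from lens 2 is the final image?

Lens 1: 1/d_i1 = 1/f₁ − 1/d_o1 = 1/(19.0) − 1/(49.0) = 0.03222, so d_i1 = 31.03 cm.
The intermediate image is 31.03 cm to the right of lens 1, which lies 6.330 cm to the right of lens 2 — a virtual object — so d_o2 = −6.330 cm.
Lens 2: 1/d_i2 = 1/f₂ − 1/d_o2 = 1/(30.3) − 1/(-6.330) = 0.1910, so d_i2 = 5.24 cm.
The final image is real, 5.24 cm to the right of lens 2 (overall magnification ≈ -0.52).

5.24 cm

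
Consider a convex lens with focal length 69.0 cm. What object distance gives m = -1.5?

115 cm

m = −d_i/d_o ⇒ d_i = −m·d_o.
1/f = 1/d_o + 1/d_i = 1/d_o − 1/(m·d_o) = (1 − 1/m)/d_o, so d_o = f(1 − 1/m) = (69.00)(1 − 1/(-1.5)) = 115 cm.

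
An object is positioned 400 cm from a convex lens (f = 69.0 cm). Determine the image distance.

83.4 cm

Lens equation: 1/s_i = 1/f − 1/s_o = 1/(69.00) − 1/(400) = 0.01449 − 0.002500 = 0.01199, so s_i = 83.4 cm.
The image is real, inverted and reduced, on the far side of the lens.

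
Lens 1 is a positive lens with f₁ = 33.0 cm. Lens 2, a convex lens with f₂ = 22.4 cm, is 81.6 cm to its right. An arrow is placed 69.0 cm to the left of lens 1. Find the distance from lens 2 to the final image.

101 cm

Lens 1: 1/d_i1 = 1/f₁ − 1/d_o1 = 1/(33.0) − 1/(69.0) = 0.01581, so d_i1 = 63.25 cm.
The intermediate image is 63.25 cm to the right of lens 1, which is 81.6 − (63.25) = 18.35 cm to the left of lens 2, so d_o2 = +18.35 cm.
Lens 2: 1/d_i2 = 1/f₂ − 1/d_o2 = 1/(22.4) − 1/(18.35) = -0.009853, so d_i2 = -101 cm.
The final image is virtual, 101 cm to the left of lens 2 (overall magnification ≈ -5.1).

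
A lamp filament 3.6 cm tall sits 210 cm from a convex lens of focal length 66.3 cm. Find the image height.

1/d_i = 1/f − 1/d_o = 1/(66.30) − 1/(210) = 0.01032, so d_i = 96.89 cm.
m = −d_i/d_o = -0.4614.
|h_i| = |m|·h_o = 0.4614 × 3.6 = 1.66 cm. The image is real, inverted and reduced, on the far side of the lens.

1.66 cm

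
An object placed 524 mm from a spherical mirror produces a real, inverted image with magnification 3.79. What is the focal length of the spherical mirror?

f = 415 mm (concave)

m = −d_i/d_o ⇒ d_i = −m·d_o = −(-3.79)·(524) = 1986 mm.
1/f = 1/d_o + 1/d_i = 1/(524) + 1/(1986) = 0.002412, so f = 415 mm.
Since f is positive, the spherical mirror is concave.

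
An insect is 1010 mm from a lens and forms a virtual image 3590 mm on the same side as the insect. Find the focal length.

f = 1410 mm (converging)

Virtual image ⇒ d_i = −3590 mm.
1/f = 1/d_o + 1/d_i = 1/(1010) + 1/(-3590) = 0.0007115, so f = 1410 mm.
Since f is positive, the lens is converging.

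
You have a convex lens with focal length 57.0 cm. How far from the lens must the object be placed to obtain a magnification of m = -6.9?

65.3 cm

m = −d_i/d_o ⇒ d_i = −m·d_o.
1/f = 1/d_o + 1/d_i = 1/d_o − 1/(m·d_o) = (1 − 1/m)/d_o, so d_o = f(1 − 1/m) = (57.00)(1 − 1/(-6.9)) = 65.3 cm.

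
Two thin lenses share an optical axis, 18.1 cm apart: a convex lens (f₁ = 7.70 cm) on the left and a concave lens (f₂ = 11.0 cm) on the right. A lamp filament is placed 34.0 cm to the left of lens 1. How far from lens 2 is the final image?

Lens 1: 1/d_i1 = 1/f₁ − 1/d_o1 = 1/(7.70) − 1/(34.0) = 0.1005, so d_i1 = 9.954 cm.
The intermediate image is 9.954 cm to the right of lens 1, which is 18.1 − (9.954) = 8.146 cm to the left of lens 2, so d_o2 = +8.146 cm.
Lens 2 is diverging, so f₂ = −11.0 cm.
Lens 2: 1/d_i2 = 1/f₂ − 1/d_o2 = 1/(-11.0) − 1/(8.146) = -0.2137, so d_i2 = -4.68 cm.
The final image is virtual, 4.68 cm to the left of lens 2 (overall magnification ≈ -0.17).

4.68 cm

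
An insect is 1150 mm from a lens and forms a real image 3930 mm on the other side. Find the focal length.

f = 890 mm (converging)

Real image ⇒ d_i = +3930 mm.
1/f = 1/d_o + 1/d_i = 1/(1150) + 1/(3930) = 0.001124, so f = 890 mm.
Since f is positive, the lens is converging.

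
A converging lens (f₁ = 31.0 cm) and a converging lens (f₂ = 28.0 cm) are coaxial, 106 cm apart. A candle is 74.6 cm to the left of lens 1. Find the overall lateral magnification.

Lens 1: 1/d_i1 = 1/(31.0) − 1/(74.6) = 0.01885, so d_i1 = 53.04 cm; m₁ = −d_i1/d_o1 = -0.7110.
d_o2 = 106 − (53.04) = 52.96 cm.
Lens 2: 1/d_i2 = 1/(28.0) − 1/(52.96) = 0.01683, so d_i2 = 59.41 cm; m₂ = −d_i2/d_o2 = -1.122.
m = m₁·m₂ = (-0.7110)(-1.122) = +0.798.

m = +0.798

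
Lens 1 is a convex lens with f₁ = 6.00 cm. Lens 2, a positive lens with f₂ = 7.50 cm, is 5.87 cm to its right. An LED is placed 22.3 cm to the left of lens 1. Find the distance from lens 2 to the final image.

1.78 cm

Lens 1: 1/d_i1 = 1/f₁ − 1/d_o1 = 1/(6.00) − 1/(22.3) = 0.1218, so d_i1 = 8.209 cm.
The intermediate image is 8.209 cm to the right of lens 1, which lies 2.339 cm to the right of lens 2 — a virtual object — so d_o2 = −2.339 cm.
Lens 2: 1/d_i2 = 1/f₂ − 1/d_o2 = 1/(7.50) − 1/(-2.339) = 0.5609, so d_i2 = 1.78 cm.
The final image is real, 1.78 cm to the right of lens 2 (overall magnification ≈ -0.28).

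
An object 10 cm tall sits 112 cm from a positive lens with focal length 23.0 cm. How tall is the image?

2.58 cm

1/d_i = 1/f − 1/d_o = 1/(23.00) − 1/(112) = 0.03455, so d_i = 28.94 cm.
m = −d_i/d_o = -0.2584.
|h_i| = |m|·h_o = 0.2584 × 10 = 2.58 cm. The image is real, inverted and reduced, on the far side of the lens.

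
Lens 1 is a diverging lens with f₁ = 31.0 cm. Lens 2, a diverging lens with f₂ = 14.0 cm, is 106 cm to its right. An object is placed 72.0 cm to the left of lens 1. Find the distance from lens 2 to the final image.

Lens 1 is diverging, so f₁ = −31.0 cm.
Lens 1: 1/d_i1 = 1/f₁ − 1/d_o1 = 1/(-31.0) − 1/(72.0) = -0.04615, so d_i1 = -21.67 cm.
The intermediate image is 21.67 cm to the left of lens 1 (virtual), which is 106 − (-21.67) = 127.7 cm to the left of lens 2, so d_o2 = +127.7 cm.
Lens 2 is diverging, so f₂ = −14.0 cm.
Lens 2: 1/d_i2 = 1/f₂ − 1/d_o2 = 1/(-14.0) − 1/(127.7) = -0.07926, so d_i2 = -12.6 cm.
The final image is virtual, 12.6 cm to the left of lens 2 (overall magnification ≈ 0.030).

12.6 cm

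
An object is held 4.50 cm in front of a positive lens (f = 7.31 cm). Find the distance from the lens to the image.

Thin-lens equation: 1/d_i = 1/f − 1/d_o = 1/(7.310) − 1/(4.50) = 0.1368 − 0.2222 = -0.08542, so d_i = -11.7 cm.
The image is virtual, upright and enlarged, on the same side as the object.

11.7 cm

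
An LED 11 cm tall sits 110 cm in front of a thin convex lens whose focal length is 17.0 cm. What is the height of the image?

1/d_i = 1/f − 1/d_o = 1/(17.00) − 1/(110) = 0.04973, so d_i = 20.11 cm.
m = −d_i/d_o = -0.1828.
|h_i| = |m|·h_o = 0.1828 × 11 = 2.01 cm. The image is real, inverted and reduced, on the far side of the lens.

2.01 cm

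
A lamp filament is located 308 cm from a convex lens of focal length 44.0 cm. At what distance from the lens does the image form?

51.3 cm

Lens equation: 1/q = 1/f − 1/p = 1/(44.00) − 1/(308) = 0.02273 − 0.003247 = 0.01948, so q = 51.3 cm.
The image is real, inverted and reduced, on the far side of the lens.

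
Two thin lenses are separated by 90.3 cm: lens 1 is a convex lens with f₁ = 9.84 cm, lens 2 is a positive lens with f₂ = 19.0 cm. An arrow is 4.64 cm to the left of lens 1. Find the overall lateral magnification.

m = -0.449

Lens 1: 1/d_i1 = 1/(9.84) − 1/(4.64) = -0.1139, so d_i1 = -8.780 cm; m₁ = −d_i1/d_o1 = +1.892.
d_o2 = 90.3 − (-8.780) = 99.08 cm.
Lens 2: 1/d_i2 = 1/(19.0) − 1/(99.08) = 0.04254, so d_i2 = 23.51 cm; m₂ = −d_i2/d_o2 = -0.2373.
m = m₁·m₂ = (+1.892)(-0.2373) = -0.449.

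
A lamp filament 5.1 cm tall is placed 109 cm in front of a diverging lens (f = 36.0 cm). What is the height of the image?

1.27 cm

For a diverging lens, f = -36.0 cm.
1/d_i = 1/f − 1/d_o = 1/(-36.00) − 1/(109) = -0.03695, so d_i = -27.06 cm.
m = −d_i/d_o = +0.2483.
|h_i| = |m|·h_o = 0.2483 × 5.1 = 1.27 cm. The image is virtual, upright and reduced, on the same side as the object.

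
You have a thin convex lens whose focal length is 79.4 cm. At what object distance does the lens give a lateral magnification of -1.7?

m = −d_i/d_o ⇒ d_i = −m·d_o.
1/f = 1/d_o + 1/d_i = 1/d_o − 1/(m·d_o) = (1 − 1/m)/d_o, so d_o = f(1 − 1/m) = (79.40)(1 − 1/(-1.7)) = 126 cm.

126 cm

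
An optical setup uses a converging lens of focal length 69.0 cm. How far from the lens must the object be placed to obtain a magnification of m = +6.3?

58.0 cm

m = −d_i/d_o ⇒ d_i = −m·d_o.
1/f = 1/d_o + 1/d_i = 1/d_o − 1/(m·d_o) = (1 − 1/m)/d_o, so d_o = f(1 − 1/m) = (69.00)(1 − 1/(+6.3)) = 58.0 cm.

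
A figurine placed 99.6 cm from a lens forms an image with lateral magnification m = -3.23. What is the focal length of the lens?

m = −d_i/d_o ⇒ d_i = −m·d_o = −(-3.23)·(99.6) = 321.7 cm.
1/f = 1/d_o + 1/d_i = 1/(99.6) + 1/(321.7) = 0.01315, so f = 76.1 cm.
Since f is positive, the lens is converging.

f = 76.1 cm (converging)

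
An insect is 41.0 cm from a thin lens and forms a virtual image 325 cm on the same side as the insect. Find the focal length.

f = 46.9 cm (converging)

Virtual image ⇒ d_i = −325 cm.
1/f = 1/d_o + 1/d_i = 1/(41.0) + 1/(-325) = 0.02131, so f = 46.9 cm.
Since f is positive, the thin lens is converging.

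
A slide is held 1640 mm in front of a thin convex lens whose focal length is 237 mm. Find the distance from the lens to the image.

Thin-lens equation: 1/d_i = 1/f − 1/d_o = 1/(237.0) − 1/(1640) = 0.004219 − 0.0006098 = 0.003610, so d_i = 277 mm.
The image is real, inverted and reduced, on the far side of the lens.

277 mm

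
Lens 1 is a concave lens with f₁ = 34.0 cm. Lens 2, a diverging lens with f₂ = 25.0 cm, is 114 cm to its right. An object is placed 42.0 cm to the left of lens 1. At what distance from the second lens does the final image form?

21.0 cm

Lens 1 is diverging, so f₁ = −34.0 cm.
Lens 1: 1/d_i1 = 1/f₁ − 1/d_o1 = 1/(-34.0) − 1/(42.0) = -0.05322, so d_i1 = -18.79 cm.
The intermediate image is 18.79 cm to the left of lens 1 (virtual), which is 114 − (-18.79) = 132.8 cm to the left of lens 2, so d_o2 = +132.8 cm.
Lens 2 is diverging, so f₂ = −25.0 cm.
Lens 2: 1/d_i2 = 1/f₂ − 1/d_o2 = 1/(-25.0) − 1/(132.8) = -0.04753, so d_i2 = -21.0 cm.
The final image is virtual, 21.0 cm to the left of lens 2 (overall magnification ≈ 0.071).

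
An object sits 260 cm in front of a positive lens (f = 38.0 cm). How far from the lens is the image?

Thin-lens equation: 1/q = 1/f − 1/p = 1/(38.00) − 1/(260) = 0.02632 − 0.003846 = 0.02247, so q = 44.5 cm.
The image is real, inverted and reduced, on the far side of the lens.

44.5 cm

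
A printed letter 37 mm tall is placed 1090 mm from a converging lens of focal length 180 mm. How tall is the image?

7.32 mm

1/d_i = 1/f − 1/d_o = 1/(180.0) − 1/(1090) = 0.004638, so d_i = 215.6 mm.
m = −d_i/d_o = -0.1978.
|h_i| = |m|·h_o = 0.1978 × 37 = 7.32 mm. The image is real, inverted and reduced, on the far side of the lens.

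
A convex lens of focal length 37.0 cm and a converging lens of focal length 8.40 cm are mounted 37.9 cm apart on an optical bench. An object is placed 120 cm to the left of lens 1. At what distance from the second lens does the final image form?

Lens 1: 1/d_i1 = 1/f₁ − 1/d_o1 = 1/(37.0) − 1/(120) = 0.01869, so d_i1 = 53.49 cm.
The intermediate image is 53.49 cm to the right of lens 1, which lies 15.59 cm to the right of lens 2 — a virtual object — so d_o2 = −15.59 cm.
Lens 2: 1/d_i2 = 1/f₂ − 1/d_o2 = 1/(8.40) − 1/(-15.59) = 0.1832, so d_i2 = 5.46 cm.
The final image is real, 5.46 cm to the right of lens 2 (overall magnification ≈ -0.16).

5.46 cm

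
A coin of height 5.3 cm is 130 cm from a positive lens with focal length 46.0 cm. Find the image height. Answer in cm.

2.90 cm

1/d_i = 1/f − 1/d_o = 1/(46.00) − 1/(130) = 0.01405, so d_i = 71.19 cm.
m = −d_i/d_o = -0.5476.
|h_i| = |m|·h_o = 0.5476 × 5.3 = 2.90 cm. The image is real, inverted and reduced, on the far side of the lens.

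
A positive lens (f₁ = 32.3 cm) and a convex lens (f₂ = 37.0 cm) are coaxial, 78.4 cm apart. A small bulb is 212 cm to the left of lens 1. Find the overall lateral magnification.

m = +2.02

Lens 1: 1/d_i1 = 1/(32.3) − 1/(212) = 0.02624, so d_i1 = 38.11 cm; m₁ = −d_i1/d_o1 = -0.1798.
d_o2 = 78.4 − (38.11) = 40.29 cm.
Lens 2: 1/d_i2 = 1/(37.0) − 1/(40.29) = 0.002207, so d_i2 = 453.1 cm; m₂ = −d_i2/d_o2 = -11.25.
m = m₁·m₂ = (-0.1798)(-11.25) = +2.02.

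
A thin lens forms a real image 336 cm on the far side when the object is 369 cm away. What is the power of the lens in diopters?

d_i = +336 cm.
1/f = 1/d_o + 1/d_i = 1/(369) + 1/(336) = 0.005686 cm⁻¹.
f = 175.9 cm = 1.759 m, so P = 1/f = +0.569 D.

P = +0.569 D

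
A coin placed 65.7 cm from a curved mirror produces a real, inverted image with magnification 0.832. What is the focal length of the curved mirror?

f = 29.8 cm (concave)

m = −d_i/d_o ⇒ d_i = −m·d_o = −(-0.832)·(65.7) = 54.66 cm.
1/f = 1/d_o + 1/d_i = 1/(65.7) + 1/(54.66) = 0.03352, so f = 29.8 cm.
Since f is positive, the curved mirror is concave.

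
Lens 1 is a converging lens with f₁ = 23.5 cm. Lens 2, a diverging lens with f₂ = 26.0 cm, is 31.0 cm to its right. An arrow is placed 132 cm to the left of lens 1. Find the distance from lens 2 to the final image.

Lens 1: 1/d_i1 = 1/f₁ − 1/d_o1 = 1/(23.5) − 1/(132) = 0.03498, so d_i1 = 28.59 cm.
The intermediate image is 28.59 cm to the right of lens 1, which is 31.0 − (28.59) = 2.410 cm to the left of lens 2, so d_o2 = +2.410 cm.
Lens 2 is diverging, so f₂ = −26.0 cm.
Lens 2: 1/d_i2 = 1/f₂ − 1/d_o2 = 1/(-26.0) − 1/(2.410) = -0.4534, so d_i2 = -2.21 cm.
The final image is virtual, 2.21 cm to the left of lens 2 (overall magnification ≈ -0.20).

2.21 cm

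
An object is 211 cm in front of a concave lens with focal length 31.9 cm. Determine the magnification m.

m = +0.131

For a concave lens, f = -31.9 cm.
1/d_i = 1/f − 1/d_o = 1/(-31.90) − 1/(211) = -0.03609, so d_i = -27.71 cm.
m = −d_i/d_o = −(-27.71)/(211) = +0.131.
The image is virtual, upright and reduced, on the same side as the object.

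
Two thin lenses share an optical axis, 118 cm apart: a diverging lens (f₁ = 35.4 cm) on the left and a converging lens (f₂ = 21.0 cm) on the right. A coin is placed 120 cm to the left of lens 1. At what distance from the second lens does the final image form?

Lens 1 is diverging, so f₁ = −35.4 cm.
Lens 1: 1/d_i1 = 1/f₁ − 1/d_o1 = 1/(-35.4) − 1/(120) = -0.03658, so d_i1 = -27.34 cm.
The intermediate image is 27.34 cm to the left of lens 1 (virtual), which is 118 − (-27.34) = 145.3 cm to the left of lens 2, so d_o2 = +145.3 cm.
Lens 2: 1/d_i2 = 1/f₂ − 1/d_o2 = 1/(21.0) − 1/(145.3) = 0.04074, so d_i2 = 24.5 cm.
The final image is real, 24.5 cm to the right of lens 2 (overall magnification ≈ -0.038).

24.5 cm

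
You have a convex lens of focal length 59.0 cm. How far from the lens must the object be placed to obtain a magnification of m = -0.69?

145 cm

m = −d_i/d_o ⇒ d_i = −m·d_o.
1/f = 1/d_o + 1/d_i = 1/d_o − 1/(m·d_o) = (1 − 1/m)/d_o, so d_o = f(1 − 1/m) = (59.00)(1 − 1/(-0.69)) = 145 cm.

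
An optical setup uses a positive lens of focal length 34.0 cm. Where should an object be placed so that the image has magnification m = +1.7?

m = −d_i/d_o ⇒ d_i = −m·d_o.
1/f = 1/d_o + 1/d_i = 1/d_o − 1/(m·d_o) = (1 − 1/m)/d_o, so d_o = f(1 − 1/m) = (34.00)(1 − 1/(+1.7)) = 14.0 cm.

14.0 cm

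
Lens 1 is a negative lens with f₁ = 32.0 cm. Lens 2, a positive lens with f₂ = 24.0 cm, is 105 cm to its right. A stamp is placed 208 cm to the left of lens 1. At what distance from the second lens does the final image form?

29.3 cm

Lens 1 is diverging, so f₁ = −32.0 cm.
Lens 1: 1/d_i1 = 1/f₁ − 1/d_o1 = 1/(-32.0) − 1/(208) = -0.03606, so d_i1 = -27.73 cm.
The intermediate image is 27.73 cm to the left of lens 1 (virtual), which is 105 − (-27.73) = 132.7 cm to the left of lens 2, so d_o2 = +132.7 cm.
Lens 2: 1/d_i2 = 1/f₂ − 1/d_o2 = 1/(24.0) − 1/(132.7) = 0.03413, so d_i2 = 29.3 cm.
The final image is real, 29.3 cm to the right of lens 2 (overall magnification ≈ -0.029).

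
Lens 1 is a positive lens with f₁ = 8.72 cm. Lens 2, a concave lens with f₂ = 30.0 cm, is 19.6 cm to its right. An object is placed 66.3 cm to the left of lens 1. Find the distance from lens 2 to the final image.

7.25 cm

Lens 1: 1/d_i1 = 1/f₁ − 1/d_o1 = 1/(8.72) − 1/(66.3) = 0.09960, so d_i1 = 10.04 cm.
The intermediate image is 10.04 cm to the right of lens 1, which is 19.6 − (10.04) = 9.560 cm to the left of lens 2, so d_o2 = +9.560 cm.
Lens 2 is diverging, so f₂ = −30.0 cm.
Lens 2: 1/d_i2 = 1/f₂ − 1/d_o2 = 1/(-30.0) − 1/(9.560) = -0.1379, so d_i2 = -7.25 cm.
The final image is virtual, 7.25 cm to the left of lens 2 (overall magnification ≈ -0.11).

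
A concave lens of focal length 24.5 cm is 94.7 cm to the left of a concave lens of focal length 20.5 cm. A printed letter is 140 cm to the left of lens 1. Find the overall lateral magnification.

m = +0.0224

f₁ = −24.5 cm (diverging).
Lens 1: 1/d_i1 = 1/(-24.5) − 1/(140) = -0.04796, so d_i1 = -20.85 cm; m₁ = −d_i1/d_o1 = +0.1489.
d_o2 = 94.7 − (-20.85) = 115.6 cm.
f₂ = −20.5 cm (diverging).
Lens 2: 1/d_i2 = 1/(-20.5) − 1/(115.6) = -0.05743, so d_i2 = -17.41 cm; m₂ = −d_i2/d_o2 = +0.1506.
m = m₁·m₂ = (+0.1489)(+0.1506) = +0.0224.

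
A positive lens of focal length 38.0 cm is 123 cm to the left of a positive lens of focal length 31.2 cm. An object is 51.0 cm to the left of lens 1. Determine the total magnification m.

Lens 1: 1/d_i1 = 1/(38.0) − 1/(51.0) = 0.006708, so d_i1 = 149.1 cm; m₁ = −d_i1/d_o1 = -2.924.
d_o2 = 123 − (149.1) = -26.10 cm (virtual object).
Lens 2: 1/d_i2 = 1/(31.2) − 1/(-26.10) = 0.07037, so d_i2 = 14.21 cm; m₂ = −d_i2/d_o2 = +0.5445.
m = m₁·m₂ = (-2.924)(+0.5445) = -1.59.

m = -1.59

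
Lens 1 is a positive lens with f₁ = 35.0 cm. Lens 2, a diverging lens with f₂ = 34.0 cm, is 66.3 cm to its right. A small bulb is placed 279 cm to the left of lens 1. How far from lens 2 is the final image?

14.8 cm

Lens 1: 1/d_i1 = 1/f₁ − 1/d_o1 = 1/(35.0) − 1/(279) = 0.02499, so d_i1 = 40.02 cm.
The intermediate image is 40.02 cm to the right of lens 1, which is 66.3 − (40.02) = 26.28 cm to the left of lens 2, so d_o2 = +26.28 cm.
Lens 2 is diverging, so f₂ = −34.0 cm.
Lens 2: 1/d_i2 = 1/f₂ − 1/d_o2 = 1/(-34.0) − 1/(26.28) = -0.06746, so d_i2 = -14.8 cm.
The final image is virtual, 14.8 cm to the left of lens 2 (overall magnification ≈ -0.081).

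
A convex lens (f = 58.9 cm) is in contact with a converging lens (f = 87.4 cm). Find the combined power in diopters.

P = +2.84 D

P₁ = 1/f₁ = 1/(0.589 m) = +1.698 D; P₂ = 1/f₂ = 1/(0.874 m) = +1.144 D.
For thin lenses in contact, P = P₁ + P₂ = (+1.698) + (+1.144) = +2.84 D.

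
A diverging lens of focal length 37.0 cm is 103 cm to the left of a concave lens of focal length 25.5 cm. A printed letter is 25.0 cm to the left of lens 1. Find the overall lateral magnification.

m = +0.106

f₁ = −37.0 cm (diverging).
Lens 1: 1/d_i1 = 1/(-37.0) − 1/(25.0) = -0.06703, so d_i1 = -14.92 cm; m₁ = −d_i1/d_o1 = +0.5968.
d_o2 = 103 − (-14.92) = 117.9 cm.
f₂ = −25.5 cm (diverging).
Lens 2: 1/d_i2 = 1/(-25.5) − 1/(117.9) = -0.04770, so d_i2 = -20.97 cm; m₂ = −d_i2/d_o2 = +0.1778.
m = m₁·m₂ = (+0.5968)(+0.1778) = +0.106.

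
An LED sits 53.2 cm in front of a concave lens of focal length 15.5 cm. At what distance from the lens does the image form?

For a concave lens, f = -15.5 cm.
Lens equation: 1/q = 1/f − 1/p = 1/(-15.50) − 1/(53.2) = -0.06452 − 0.01880 = -0.08331, so q = -12.0 cm.
The image is virtual, upright and reduced, on the same side as the object.

12.0 cm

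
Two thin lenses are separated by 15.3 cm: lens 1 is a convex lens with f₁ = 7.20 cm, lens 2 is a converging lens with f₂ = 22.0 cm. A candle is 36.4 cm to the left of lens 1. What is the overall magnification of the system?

m = -0.346

Lens 1: 1/d_i1 = 1/(7.20) − 1/(36.4) = 0.1114, so d_i1 = 8.975 cm; m₁ = −d_i1/d_o1 = -0.2466.
d_o2 = 15.3 − (8.975) = 6.325 cm.
Lens 2: 1/d_i2 = 1/(22.0) − 1/(6.325) = -0.1126, so d_i2 = -8.877 cm; m₂ = −d_i2/d_o2 = +1.404.
m = m₁·m₂ = (-0.2466)(+1.404) = -0.346.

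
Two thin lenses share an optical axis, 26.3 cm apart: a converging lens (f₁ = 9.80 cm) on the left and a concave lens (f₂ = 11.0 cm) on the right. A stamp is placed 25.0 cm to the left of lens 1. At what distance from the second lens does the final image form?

5.29 cm

Lens 1: 1/d_i1 = 1/f₁ − 1/d_o1 = 1/(9.80) − 1/(25.0) = 0.06204, so d_i1 = 16.12 cm.
The intermediate image is 16.12 cm to the right of lens 1, which is 26.3 − (16.12) = 10.18 cm to the left of lens 2, so d_o2 = +10.18 cm.
Lens 2 is diverging, so f₂ = −11.0 cm.
Lens 2: 1/d_i2 = 1/f₂ − 1/d_o2 = 1/(-11.0) − 1/(10.18) = -0.1891, so d_i2 = -5.29 cm.
The final image is virtual, 5.29 cm to the left of lens 2 (overall magnification ≈ -0.33).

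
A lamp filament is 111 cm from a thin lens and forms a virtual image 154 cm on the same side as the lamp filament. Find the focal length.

Virtual image ⇒ d_i = −154 cm.
1/f = 1/d_o + 1/d_i = 1/(111) + 1/(-154) = 0.002516, so f = 398 cm.
Since f is positive, the thin lens is converging.

f = 398 cm (converging)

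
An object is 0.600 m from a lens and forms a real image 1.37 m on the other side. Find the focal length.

f = 0.417 m (converging)

Real image ⇒ d_i = +1.37 m.
1/f = 1/d_o + 1/d_i = 1/(0.600) + 1/(1.37) = 2.397, so f = 0.417 m.
Since f is positive, the lens is converging.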